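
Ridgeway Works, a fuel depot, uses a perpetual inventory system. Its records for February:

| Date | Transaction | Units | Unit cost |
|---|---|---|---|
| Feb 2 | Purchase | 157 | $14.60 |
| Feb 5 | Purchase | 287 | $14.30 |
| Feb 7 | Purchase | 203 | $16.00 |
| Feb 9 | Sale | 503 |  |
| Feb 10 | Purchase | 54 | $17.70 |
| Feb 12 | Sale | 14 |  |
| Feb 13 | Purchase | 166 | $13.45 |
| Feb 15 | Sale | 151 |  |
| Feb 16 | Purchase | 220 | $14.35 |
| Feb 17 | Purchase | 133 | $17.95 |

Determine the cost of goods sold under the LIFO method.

Feb 9, 503 sold [LIFO — newest first]: 203 @ $16.00 + 287 @ $14.30 + 13 @ $14.60 = $7,541.90
Feb 12, 14 sold [LIFO — newest first]: 14 @ $17.70 = $247.80
Feb 15, 151 sold [LIFO — newest first]: 151 @ $13.45 = $2,030.95
Total COGS = $7,541.90 + $247.80 + $2,030.95 = $9,820.65
Ending inventory: 144 @ $14.60 + 40 @ $17.70 + 15 @ $13.45 + 220 @ $14.35 + 133 @ $17.95 = $8,556.50

COGS = $9,820.65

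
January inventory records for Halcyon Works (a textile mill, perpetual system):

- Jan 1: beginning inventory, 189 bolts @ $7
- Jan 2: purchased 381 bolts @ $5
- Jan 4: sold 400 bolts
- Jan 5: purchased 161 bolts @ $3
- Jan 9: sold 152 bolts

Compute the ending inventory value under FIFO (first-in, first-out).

Ending inventory = $573

Jan 4, 400 sold [FIFO — oldest first]: 189 @ $7 + 211 @ $5 = $2,378
Jan 9, 152 sold [FIFO — oldest first]: 152 @ $5 = $760
Total COGS = $2,378 + $760 = $3,138
Ending inventory: 18 @ $5 + 161 @ $3 = $573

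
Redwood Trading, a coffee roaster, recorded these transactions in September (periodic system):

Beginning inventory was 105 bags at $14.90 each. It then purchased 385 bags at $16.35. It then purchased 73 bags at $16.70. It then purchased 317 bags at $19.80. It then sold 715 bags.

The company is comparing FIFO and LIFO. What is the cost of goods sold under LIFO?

FIFO COGS: 105 @ $14.90 + 385 @ $16.35 + 73 @ $16.70 + 152 @ $19.80 = $12,087.95
LIFO COGS: 317 @ $19.80 + 73 @ $16.70 + 325 @ $16.35 = $12,809.45

COGS = $12,809.45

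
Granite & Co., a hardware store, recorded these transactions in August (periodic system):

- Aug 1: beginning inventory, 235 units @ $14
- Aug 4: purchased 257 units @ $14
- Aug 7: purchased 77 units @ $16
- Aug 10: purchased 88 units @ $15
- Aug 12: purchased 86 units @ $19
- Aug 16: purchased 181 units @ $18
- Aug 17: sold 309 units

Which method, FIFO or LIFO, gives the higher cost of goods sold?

FIFO COGS: 235 @ $14 + 74 @ $14 = $4,326
LIFO COGS: 181 @ $18 + 86 @ $19 + 42 @ $15 = $5,522

LIFO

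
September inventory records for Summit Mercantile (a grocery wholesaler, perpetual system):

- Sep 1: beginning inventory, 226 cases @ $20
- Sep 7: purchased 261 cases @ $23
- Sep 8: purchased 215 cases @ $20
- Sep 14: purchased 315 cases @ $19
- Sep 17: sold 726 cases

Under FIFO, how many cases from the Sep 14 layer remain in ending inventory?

Sep 17, 726 sold [FIFO — oldest first]: 226 @ $20 + 261 @ $23 + 215 @ $20 + 24 @ $19 = $15,279
Ending inventory: 291 @ $19 = $5,529
Check: goods available $20,808 = COGS $15,279 + ending $5,529

291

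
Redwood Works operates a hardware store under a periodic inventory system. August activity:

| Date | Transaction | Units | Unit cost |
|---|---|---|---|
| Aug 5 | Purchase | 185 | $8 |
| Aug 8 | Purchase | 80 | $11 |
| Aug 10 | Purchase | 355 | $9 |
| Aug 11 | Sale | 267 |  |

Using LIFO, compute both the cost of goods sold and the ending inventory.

COGS = $2,403; ending inventory = $3,152

Aug 11, 267 sold [LIFO — newest first]: 267 @ $9 = $2,403
Ending inventory: 185 @ $8 + 80 @ $11 + 88 @ $9 = $3,152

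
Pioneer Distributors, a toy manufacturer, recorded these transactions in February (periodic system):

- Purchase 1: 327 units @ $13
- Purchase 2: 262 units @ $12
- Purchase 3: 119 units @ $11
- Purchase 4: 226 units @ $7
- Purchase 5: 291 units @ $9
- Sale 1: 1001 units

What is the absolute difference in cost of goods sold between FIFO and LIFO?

$896

FIFO COGS: 327 @ $13 + 262 @ $12 + 119 @ $11 + 226 @ $7 + 67 @ $9 = $10,889
LIFO COGS: 291 @ $9 + 226 @ $7 + 119 @ $11 + 262 @ $12 + 103 @ $13 = $9,993
Difference = |$10,889 − $9,993| = $896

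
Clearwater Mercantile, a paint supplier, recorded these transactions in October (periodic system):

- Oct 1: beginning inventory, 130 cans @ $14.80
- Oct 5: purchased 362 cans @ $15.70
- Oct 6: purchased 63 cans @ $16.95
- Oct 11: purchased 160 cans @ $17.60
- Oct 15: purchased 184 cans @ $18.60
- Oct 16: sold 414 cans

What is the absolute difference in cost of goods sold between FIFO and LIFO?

FIFO COGS: 130 @ $14.80 + 284 @ $15.70 = $6,382.80
LIFO COGS: 184 @ $18.60 + 160 @ $17.60 + 63 @ $16.95 + 7 @ $15.70 = $7,416.15
Difference = |$6,382.80 − $7,416.15| = $1,033.35

$1,033.35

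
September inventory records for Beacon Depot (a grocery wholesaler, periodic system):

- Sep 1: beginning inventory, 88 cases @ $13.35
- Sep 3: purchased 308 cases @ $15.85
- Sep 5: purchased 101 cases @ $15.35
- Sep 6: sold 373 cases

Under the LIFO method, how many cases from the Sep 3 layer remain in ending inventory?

Sep 6, 373 sold [LIFO — newest first]: 101 @ $15.35 + 272 @ $15.85 = $5,861.55
Ending inventory: 88 @ $13.35 + 36 @ $15.85 = $1,745.40

36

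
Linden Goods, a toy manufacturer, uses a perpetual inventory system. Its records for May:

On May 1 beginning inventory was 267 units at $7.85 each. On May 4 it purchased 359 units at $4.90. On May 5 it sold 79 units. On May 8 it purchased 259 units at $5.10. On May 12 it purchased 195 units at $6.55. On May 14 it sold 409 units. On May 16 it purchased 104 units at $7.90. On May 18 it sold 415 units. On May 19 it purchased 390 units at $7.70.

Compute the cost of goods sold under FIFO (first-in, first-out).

May 5, 79 sold [FIFO — oldest first]: 79 @ $7.85 = $620.15
May 14, 409 sold [FIFO — oldest first]: 188 @ $7.85 + 221 @ $4.90 = $2,558.70
May 18, 415 sold [FIFO — oldest first]: 138 @ $4.90 + 259 @ $5.10 + 18 @ $6.55 = $2,115.00
Total COGS = $620.15 + $2,558.70 + $2,115.00 = $5,293.85
Ending inventory: 177 @ $6.55 + 104 @ $7.90 + 390 @ $7.70 = $4,983.95

COGS = $5,293.85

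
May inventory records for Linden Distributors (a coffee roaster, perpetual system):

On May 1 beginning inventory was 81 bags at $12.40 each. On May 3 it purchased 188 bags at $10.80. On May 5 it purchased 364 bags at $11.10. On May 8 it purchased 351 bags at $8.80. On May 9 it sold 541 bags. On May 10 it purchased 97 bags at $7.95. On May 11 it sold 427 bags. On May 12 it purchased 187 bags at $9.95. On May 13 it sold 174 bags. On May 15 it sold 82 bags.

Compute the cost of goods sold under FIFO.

May 9, 541 sold [FIFO — oldest first]: 81 @ $12.40 + 188 @ $10.80 + 272 @ $11.10 = $6,054.00
May 11, 427 sold [FIFO — oldest first]: 92 @ $11.10 + 335 @ $8.80 = $3,969.20
May 13, 174 sold [FIFO — oldest first]: 16 @ $8.80 + 97 @ $7.95 + 61 @ $9.95 = $1,518.90
May 15, 82 sold [FIFO — oldest first]: 82 @ $9.95 = $815.90
Total COGS = $6,054.00 + $3,969.20 + $1,518.90 + $815.90 = $12,358.00
Ending inventory: 44 @ $9.95 = $437.80

COGS = $12,358.00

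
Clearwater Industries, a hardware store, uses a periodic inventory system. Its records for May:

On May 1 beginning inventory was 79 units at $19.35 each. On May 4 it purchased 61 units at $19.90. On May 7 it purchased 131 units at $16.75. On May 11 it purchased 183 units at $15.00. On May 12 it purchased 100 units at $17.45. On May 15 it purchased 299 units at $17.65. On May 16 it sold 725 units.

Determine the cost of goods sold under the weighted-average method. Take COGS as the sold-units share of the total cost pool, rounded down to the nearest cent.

May 16, sell 725: 725/853 × $14,704.15 → $12,497.66
Ending inventory (cost pool remaining) = $2,206.49

COGS = $12,497.66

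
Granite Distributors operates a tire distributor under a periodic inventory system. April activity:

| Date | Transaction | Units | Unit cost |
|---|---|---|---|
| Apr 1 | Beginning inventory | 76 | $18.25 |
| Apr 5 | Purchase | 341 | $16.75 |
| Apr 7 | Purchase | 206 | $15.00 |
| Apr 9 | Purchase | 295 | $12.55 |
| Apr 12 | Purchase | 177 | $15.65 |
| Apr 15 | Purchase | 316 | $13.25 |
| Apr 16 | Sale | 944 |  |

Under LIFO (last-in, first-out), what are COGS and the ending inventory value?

Apr 16, 944 sold [LIFO — newest first]: 316 @ $13.25 + 177 @ $15.65 + 295 @ $12.55 + 156 @ $15.00 = $12,999.30
Ending inventory: 76 @ $18.25 + 341 @ $16.75 + 50 @ $15.00 = $7,848.75
Check: goods available $20,848.05 = COGS $12,999.30 + ending $7,848.75

COGS = $12,999.30; ending inventory = $7,848.75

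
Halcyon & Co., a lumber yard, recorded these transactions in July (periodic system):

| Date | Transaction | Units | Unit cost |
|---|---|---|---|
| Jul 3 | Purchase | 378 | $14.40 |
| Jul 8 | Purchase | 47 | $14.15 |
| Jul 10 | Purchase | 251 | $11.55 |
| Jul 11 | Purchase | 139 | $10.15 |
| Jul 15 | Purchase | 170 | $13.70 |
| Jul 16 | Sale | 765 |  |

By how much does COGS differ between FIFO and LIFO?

$331.50

FIFO COGS: 378 @ $14.40 + 47 @ $14.15 + 251 @ $11.55 + 89 @ $10.15 = $9,910.65
LIFO COGS: 170 @ $13.70 + 139 @ $10.15 + 251 @ $11.55 + 47 @ $14.15 + 158 @ $14.40 = $9,579.15
Difference = |$9,910.65 − $9,579.15| = $331.50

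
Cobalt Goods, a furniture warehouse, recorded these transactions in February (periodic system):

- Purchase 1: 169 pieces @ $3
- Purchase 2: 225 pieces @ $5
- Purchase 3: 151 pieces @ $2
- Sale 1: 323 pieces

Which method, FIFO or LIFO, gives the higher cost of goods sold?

FIFO COGS: 169 @ $3 + 154 @ $5 = $1,277
LIFO COGS: 151 @ $2 + 172 @ $5 = $1,162

FIFO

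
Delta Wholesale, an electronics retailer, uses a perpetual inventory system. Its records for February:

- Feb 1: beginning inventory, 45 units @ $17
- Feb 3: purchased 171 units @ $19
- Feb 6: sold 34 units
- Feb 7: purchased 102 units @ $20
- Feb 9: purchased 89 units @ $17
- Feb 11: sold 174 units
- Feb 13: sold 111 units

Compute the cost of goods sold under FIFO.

Feb 6, 34 sold [FIFO — oldest first]: 34 @ $17 = $578
Feb 11, 174 sold [FIFO — oldest first]: 11 @ $17 + 163 @ $19 = $3,284
Feb 13, 111 sold [FIFO — oldest first]: 8 @ $19 + 102 @ $20 + 1 @ $17 = $2,209
Total COGS = $578 + $3,284 + $2,209 = $6,071
Ending inventory: 88 @ $17 = $1,496

COGS = $6,071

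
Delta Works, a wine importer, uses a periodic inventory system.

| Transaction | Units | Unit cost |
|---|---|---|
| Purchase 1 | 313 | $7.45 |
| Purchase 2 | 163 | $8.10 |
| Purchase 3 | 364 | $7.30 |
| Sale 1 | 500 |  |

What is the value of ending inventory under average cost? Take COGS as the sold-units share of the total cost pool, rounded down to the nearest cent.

Sale 1, sell 500: 500/840 × $6,309.35 → $3,755.56
Ending inventory (cost pool remaining) = $2,553.79

Ending inventory = $2,553.79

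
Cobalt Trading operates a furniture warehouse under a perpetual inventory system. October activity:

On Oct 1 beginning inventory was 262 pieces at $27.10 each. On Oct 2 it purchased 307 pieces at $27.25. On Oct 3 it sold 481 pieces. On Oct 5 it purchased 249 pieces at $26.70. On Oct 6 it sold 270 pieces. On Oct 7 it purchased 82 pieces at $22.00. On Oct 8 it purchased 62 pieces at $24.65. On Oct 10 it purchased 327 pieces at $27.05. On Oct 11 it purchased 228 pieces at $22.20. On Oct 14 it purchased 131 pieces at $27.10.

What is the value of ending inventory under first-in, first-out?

Oct 3, 481 sold [FIFO — oldest first]: 262 @ $27.10 + 219 @ $27.25 = $13,067.95
Oct 6, 270 sold [FIFO — oldest first]: 88 @ $27.25 + 182 @ $26.70 = $7,257.40
Total COGS = $13,067.95 + $7,257.40 = $20,325.35
Ending inventory: 67 @ $26.70 + 82 @ $22.00 + 62 @ $24.65 + 327 @ $27.05 + 228 @ $22.20 + 131 @ $27.10 = $22,578.25

Ending inventory = $22,578.25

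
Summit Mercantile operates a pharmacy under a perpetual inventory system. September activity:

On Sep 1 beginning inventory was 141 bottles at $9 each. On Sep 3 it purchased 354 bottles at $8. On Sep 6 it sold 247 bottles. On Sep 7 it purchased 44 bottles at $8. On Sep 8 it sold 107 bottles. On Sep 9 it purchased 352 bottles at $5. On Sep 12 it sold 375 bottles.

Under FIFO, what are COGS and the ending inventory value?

COGS = $5,403; ending inventory = $810

Sep 6, 247 sold [FIFO — oldest first]: 141 @ $9 + 106 @ $8 = $2,117
Sep 8, 107 sold [FIFO — oldest first]: 107 @ $8 = $856
Sep 12, 375 sold [FIFO — oldest first]: 141 @ $8 + 44 @ $8 + 190 @ $5 = $2,430
Total COGS = $2,117 + $856 + $2,430 = $5,403
Ending inventory: 162 @ $5 = $810
Check: goods available $6,213 = COGS $5,403 + ending $810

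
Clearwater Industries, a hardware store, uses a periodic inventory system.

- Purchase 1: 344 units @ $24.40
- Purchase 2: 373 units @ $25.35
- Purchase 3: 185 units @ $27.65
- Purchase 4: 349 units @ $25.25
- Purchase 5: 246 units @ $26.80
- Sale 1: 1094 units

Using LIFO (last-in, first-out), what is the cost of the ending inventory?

Ending inventory = $9,889.25

Sale 1 (1094) [LIFO — newest first]: 246 @ $26.80 + 349 @ $25.25 + 185 @ $27.65 + 314 @ $25.35 = $28,480.20
Ending inventory: 344 @ $24.40 + 59 @ $25.35 = $9,889.25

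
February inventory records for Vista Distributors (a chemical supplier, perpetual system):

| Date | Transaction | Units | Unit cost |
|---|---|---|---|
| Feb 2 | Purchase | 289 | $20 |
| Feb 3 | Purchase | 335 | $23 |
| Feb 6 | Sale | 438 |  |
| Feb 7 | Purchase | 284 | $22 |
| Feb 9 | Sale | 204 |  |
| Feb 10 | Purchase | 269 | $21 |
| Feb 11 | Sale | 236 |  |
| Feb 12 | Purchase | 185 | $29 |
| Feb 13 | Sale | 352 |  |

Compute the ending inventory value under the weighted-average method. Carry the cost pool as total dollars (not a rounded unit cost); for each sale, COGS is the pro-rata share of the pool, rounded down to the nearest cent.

Ending inventory = $3,209.94

After Feb 2: 289 on hand, pool $5,780.00 (≈ $20.0000 each)
After Feb 3: 624 on hand, pool $13,485.00 (≈ $21.6106 each)
Feb 6, sell 438: 438/624 × $13,485.00 → $9,465.43
After Feb 7: 470 on hand, pool $10,267.57 (≈ $21.8459 each)
Feb 9, sell 204: 204/470 × $10,267.57 → $4,456.56
After Feb 10: 535 on hand, pool $11,460.01 (≈ $21.4206 each)
Feb 11, sell 236: 236/535 × $11,460.01 → $5,055.25
After Feb 12: 484 on hand, pool $11,769.76 (≈ $24.3177 each)
Feb 13, sell 352: 352/484 × $11,769.76 → $8,559.82
Total COGS = $9,465.43 + $4,456.56 + $5,055.25 + $8,559.82 = $27,537.06
Ending inventory (cost pool remaining) = $3,209.94
Check: goods available $30,747.00 = COGS $27,537.06 + ending $3,209.94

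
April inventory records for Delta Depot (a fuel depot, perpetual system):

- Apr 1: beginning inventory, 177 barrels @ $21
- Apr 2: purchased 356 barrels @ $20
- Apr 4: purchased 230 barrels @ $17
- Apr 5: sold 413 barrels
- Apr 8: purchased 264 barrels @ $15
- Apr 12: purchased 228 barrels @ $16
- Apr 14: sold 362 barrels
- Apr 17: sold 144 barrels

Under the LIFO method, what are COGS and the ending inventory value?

Apr 5, 413 sold [LIFO — newest first]: 230 @ $17 + 183 @ $20 = $7,570
Apr 14, 362 sold [LIFO — newest first]: 228 @ $16 + 134 @ $15 = $5,658
Apr 17, 144 sold [LIFO — newest first]: 130 @ $15 + 14 @ $20 = $2,230
Total COGS = $7,570 + $5,658 + $2,230 = $15,458
Ending inventory: 177 @ $21 + 159 @ $20 = $6,897
Check: goods available $22,355 = COGS $15,458 + ending $6,897

COGS = $15,458; ending inventory = $6,897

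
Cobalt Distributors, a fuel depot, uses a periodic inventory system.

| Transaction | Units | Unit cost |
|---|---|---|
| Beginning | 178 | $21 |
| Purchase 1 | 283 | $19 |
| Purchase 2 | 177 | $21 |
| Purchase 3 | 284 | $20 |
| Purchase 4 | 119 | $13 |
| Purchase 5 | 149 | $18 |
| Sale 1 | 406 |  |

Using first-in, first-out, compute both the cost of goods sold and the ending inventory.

Sale 1 (406) [FIFO — oldest first]: 178 @ $21 + 228 @ $19 = $8,070
Ending inventory: 55 @ $19 + 177 @ $21 + 284 @ $20 + 119 @ $13 + 149 @ $18 = $14,671

COGS = $8,070; ending inventory = $14,671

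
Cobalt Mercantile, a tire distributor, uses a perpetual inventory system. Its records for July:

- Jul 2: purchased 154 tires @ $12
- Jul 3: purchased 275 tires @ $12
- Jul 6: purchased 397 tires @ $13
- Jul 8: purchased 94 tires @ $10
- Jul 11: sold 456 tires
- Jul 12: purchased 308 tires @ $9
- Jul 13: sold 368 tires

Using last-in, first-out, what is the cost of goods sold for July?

COGS = $9,173

Jul 11, 456 sold [LIFO — newest first]: 94 @ $10 + 362 @ $13 = $5,646
Jul 13, 368 sold [LIFO — newest first]: 308 @ $9 + 35 @ $13 + 25 @ $12 = $3,527
Total COGS = $5,646 + $3,527 = $9,173
Ending inventory: 154 @ $12 + 250 @ $12 = $4,848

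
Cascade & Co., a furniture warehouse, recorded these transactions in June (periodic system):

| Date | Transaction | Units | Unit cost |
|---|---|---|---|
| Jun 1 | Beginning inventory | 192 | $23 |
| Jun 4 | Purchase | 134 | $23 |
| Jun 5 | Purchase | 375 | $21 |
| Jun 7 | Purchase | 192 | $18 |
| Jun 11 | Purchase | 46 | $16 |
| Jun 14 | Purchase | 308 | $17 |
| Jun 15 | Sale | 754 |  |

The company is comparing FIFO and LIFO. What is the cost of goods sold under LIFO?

FIFO COGS: 192 @ $23 + 134 @ $23 + 375 @ $21 + 53 @ $18 = $16,327
LIFO COGS: 308 @ $17 + 46 @ $16 + 192 @ $18 + 208 @ $21 = $13,796

COGS = $13,796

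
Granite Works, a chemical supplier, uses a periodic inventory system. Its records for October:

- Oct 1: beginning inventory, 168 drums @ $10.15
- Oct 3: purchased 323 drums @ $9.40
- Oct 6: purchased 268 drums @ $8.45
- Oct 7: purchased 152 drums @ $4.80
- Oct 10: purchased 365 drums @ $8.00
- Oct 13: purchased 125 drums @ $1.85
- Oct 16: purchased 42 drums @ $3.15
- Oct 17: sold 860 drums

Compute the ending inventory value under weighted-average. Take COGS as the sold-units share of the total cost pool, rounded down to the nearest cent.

Oct 17, sell 860: 860/1443 × $11,019.15 → $6,567.19
Ending inventory (cost pool remaining) = $4,451.96

Ending inventory = $4,451.96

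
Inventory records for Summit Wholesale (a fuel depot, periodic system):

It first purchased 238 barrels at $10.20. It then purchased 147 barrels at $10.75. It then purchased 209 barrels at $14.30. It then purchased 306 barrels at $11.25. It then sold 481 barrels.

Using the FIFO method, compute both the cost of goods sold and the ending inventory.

COGS = $5,380.65; ending inventory = $5,058.40

Sale 1 (481) [FIFO — oldest first]: 238 @ $10.20 + 147 @ $10.75 + 96 @ $14.30 = $5,380.65
Ending inventory: 113 @ $14.30 + 306 @ $11.25 = $5,058.40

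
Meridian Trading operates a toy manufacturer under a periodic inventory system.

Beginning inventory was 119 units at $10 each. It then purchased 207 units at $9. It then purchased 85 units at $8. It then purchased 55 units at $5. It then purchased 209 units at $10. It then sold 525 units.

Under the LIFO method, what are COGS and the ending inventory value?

COGS = $4,629; ending inventory = $1,469

Sale 1 (525) [LIFO — newest first]: 209 @ $10 + 55 @ $5 + 85 @ $8 + 176 @ $9 = $4,629
Ending inventory: 119 @ $10 + 31 @ $9 = $1,469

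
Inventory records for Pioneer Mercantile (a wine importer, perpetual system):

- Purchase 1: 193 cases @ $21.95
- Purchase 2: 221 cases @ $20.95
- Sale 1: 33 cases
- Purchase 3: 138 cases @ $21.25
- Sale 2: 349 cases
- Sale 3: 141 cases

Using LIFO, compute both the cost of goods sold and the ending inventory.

COGS = $11,162.25; ending inventory = $636.55

Sale 1 (33) [LIFO — newest first]: 33 @ $20.95 = $691.35
Sale 2 (349) [LIFO — newest first]: 138 @ $21.25 + 188 @ $20.95 + 23 @ $21.95 = $7,375.95
Sale 3 (141) [LIFO — newest first]: 141 @ $21.95 = $3,094.95
Total COGS = $691.35 + $7,375.95 + $3,094.95 = $11,162.25
Ending inventory: 29 @ $21.95 = $636.55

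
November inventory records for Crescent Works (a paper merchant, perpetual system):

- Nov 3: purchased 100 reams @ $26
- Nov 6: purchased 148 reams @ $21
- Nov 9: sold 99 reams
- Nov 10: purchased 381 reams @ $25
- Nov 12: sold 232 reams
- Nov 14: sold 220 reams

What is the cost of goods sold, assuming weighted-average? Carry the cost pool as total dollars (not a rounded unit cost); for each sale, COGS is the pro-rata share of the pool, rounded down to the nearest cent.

After Nov 3: 100 on hand, pool $2,600.00 (≈ $26.0000 each)
After Nov 6: 248 on hand, pool $5,708.00 (≈ $23.0161 each)
Nov 9, sell 99: 99/248 × $5,708.00 → $2,278.59
After Nov 10: 530 on hand, pool $12,954.41 (≈ $24.4423 each)
Nov 12, sell 232: 232/530 × $12,954.41 → $5,670.60
Nov 14, sell 220: 220/298 × $7,283.81 → $5,377.30
Total COGS = $2,278.59 + $5,670.60 + $5,377.30 = $13,326.49
Ending inventory (cost pool remaining) = $1,906.51

COGS = $13,326.49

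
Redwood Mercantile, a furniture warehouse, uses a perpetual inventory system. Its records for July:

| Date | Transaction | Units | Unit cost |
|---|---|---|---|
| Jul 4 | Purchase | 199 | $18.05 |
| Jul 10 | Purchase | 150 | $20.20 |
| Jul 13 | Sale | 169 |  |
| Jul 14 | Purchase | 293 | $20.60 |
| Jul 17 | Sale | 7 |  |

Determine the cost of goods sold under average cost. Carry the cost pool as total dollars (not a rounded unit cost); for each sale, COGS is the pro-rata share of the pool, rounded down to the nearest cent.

COGS = $3,346.47

After Jul 4: 199 on hand, pool $3,591.95 (≈ $18.0500 each)
After Jul 10: 349 on hand, pool $6,621.95 (≈ $18.9741 each)
Jul 13, sell 169: 169/349 × $6,621.95 → $3,206.61
After Jul 14: 473 on hand, pool $9,451.14 (≈ $19.9813 each)
Jul 17, sell 7: 7/473 × $9,451.14 → $139.86
Total COGS = $3,206.61 + $139.86 = $3,346.47
Ending inventory (cost pool remaining) = $9,311.28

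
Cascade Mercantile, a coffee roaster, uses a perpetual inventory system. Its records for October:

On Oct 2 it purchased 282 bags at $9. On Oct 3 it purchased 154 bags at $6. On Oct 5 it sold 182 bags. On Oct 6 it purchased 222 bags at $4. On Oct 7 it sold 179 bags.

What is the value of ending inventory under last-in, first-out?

Oct 5, 182 sold [LIFO — newest first]: 154 @ $6 + 28 @ $9 = $1,176
Oct 7, 179 sold [LIFO — newest first]: 179 @ $4 = $716
Total COGS = $1,176 + $716 = $1,892
Ending inventory: 254 @ $9 + 43 @ $4 = $2,458
Check: goods available $4,350 = COGS $1,892 + ending $2,458

Ending inventory = $2,458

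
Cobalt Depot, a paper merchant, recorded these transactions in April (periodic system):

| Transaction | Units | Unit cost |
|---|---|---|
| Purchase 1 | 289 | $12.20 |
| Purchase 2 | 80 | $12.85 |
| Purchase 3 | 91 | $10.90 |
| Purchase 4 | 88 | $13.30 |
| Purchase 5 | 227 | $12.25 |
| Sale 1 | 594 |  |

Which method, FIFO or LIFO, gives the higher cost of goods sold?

LIFO

FIFO COGS: 289 @ $12.20 + 80 @ $12.85 + 91 @ $10.90 + 88 @ $13.30 + 46 @ $12.25 = $7,279.60
LIFO COGS: 227 @ $12.25 + 88 @ $13.30 + 91 @ $10.90 + 80 @ $12.85 + 108 @ $12.20 = $7,288.65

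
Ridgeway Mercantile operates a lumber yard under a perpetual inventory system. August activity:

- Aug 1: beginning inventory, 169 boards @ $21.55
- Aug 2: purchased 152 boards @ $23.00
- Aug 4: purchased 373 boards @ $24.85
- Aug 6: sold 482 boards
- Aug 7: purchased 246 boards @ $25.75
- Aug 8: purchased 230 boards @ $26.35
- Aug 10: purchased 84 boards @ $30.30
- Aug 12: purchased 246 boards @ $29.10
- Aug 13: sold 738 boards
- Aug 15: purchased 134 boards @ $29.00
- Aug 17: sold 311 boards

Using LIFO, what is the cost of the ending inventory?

Aug 6, 482 sold [LIFO — newest first]: 373 @ $24.85 + 109 @ $23.00 = $11,776.05
Aug 13, 738 sold [LIFO — newest first]: 246 @ $29.10 + 84 @ $30.30 + 230 @ $26.35 + 178 @ $25.75 = $20,347.80
Aug 17, 311 sold [LIFO — newest first]: 134 @ $29.00 + 68 @ $25.75 + 43 @ $23.00 + 66 @ $21.55 = $8,048.30
Total COGS = $11,776.05 + $20,347.80 + $8,048.30 = $40,172.15
Ending inventory: 103 @ $21.55 = $2,219.65
Check: goods available $42,391.80 = COGS $40,172.15 + ending $2,219.65

Ending inventory = $2,219.65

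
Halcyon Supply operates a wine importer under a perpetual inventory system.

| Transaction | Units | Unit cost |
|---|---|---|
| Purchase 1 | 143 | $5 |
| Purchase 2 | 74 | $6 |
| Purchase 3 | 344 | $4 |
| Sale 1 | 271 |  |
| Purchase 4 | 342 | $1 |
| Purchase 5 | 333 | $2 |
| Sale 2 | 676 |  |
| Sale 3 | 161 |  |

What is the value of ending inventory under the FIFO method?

Sale 1 (271) [FIFO — oldest first]: 143 @ $5 + 74 @ $6 + 54 @ $4 = $1,375
Sale 2 (676) [FIFO — oldest first]: 290 @ $4 + 342 @ $1 + 44 @ $2 = $1,590
Sale 3 (161) [FIFO — oldest first]: 161 @ $2 = $322
Total COGS = $1,375 + $1,590 + $322 = $3,287
Ending inventory: 128 @ $2 = $256
Check: goods available $3,543 = COGS $3,287 + ending $256

Ending inventory = $256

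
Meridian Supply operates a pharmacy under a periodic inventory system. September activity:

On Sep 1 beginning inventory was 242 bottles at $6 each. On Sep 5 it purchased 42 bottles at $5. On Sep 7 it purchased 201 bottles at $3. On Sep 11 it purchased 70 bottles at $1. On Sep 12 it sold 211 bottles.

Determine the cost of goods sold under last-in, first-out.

COGS = $493

Sep 12, 211 sold [LIFO — newest first]: 70 @ $1 + 141 @ $3 = $493
Ending inventory: 242 @ $6 + 42 @ $5 + 60 @ $3 = $1,842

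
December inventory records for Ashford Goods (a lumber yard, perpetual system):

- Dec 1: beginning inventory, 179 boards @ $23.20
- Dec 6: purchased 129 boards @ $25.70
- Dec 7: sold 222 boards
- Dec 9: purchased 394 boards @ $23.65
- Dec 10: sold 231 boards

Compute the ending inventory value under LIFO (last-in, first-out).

Dec 7, 222 sold [LIFO — newest first]: 129 @ $25.70 + 93 @ $23.20 = $5,472.90
Dec 10, 231 sold [LIFO — newest first]: 231 @ $23.65 = $5,463.15
Total COGS = $5,472.90 + $5,463.15 = $10,936.05
Ending inventory: 86 @ $23.20 + 163 @ $23.65 = $5,850.15

Ending inventory = $5,850.15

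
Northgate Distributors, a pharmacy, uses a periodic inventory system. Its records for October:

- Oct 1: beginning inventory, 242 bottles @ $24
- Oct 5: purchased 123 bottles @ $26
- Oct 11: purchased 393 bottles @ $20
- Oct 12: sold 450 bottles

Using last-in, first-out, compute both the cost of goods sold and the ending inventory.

COGS = $9,342; ending inventory = $7,524

Oct 12, 450 sold [LIFO — newest first]: 393 @ $20 + 57 @ $26 = $9,342
Ending inventory: 242 @ $24 + 66 @ $26 = $7,524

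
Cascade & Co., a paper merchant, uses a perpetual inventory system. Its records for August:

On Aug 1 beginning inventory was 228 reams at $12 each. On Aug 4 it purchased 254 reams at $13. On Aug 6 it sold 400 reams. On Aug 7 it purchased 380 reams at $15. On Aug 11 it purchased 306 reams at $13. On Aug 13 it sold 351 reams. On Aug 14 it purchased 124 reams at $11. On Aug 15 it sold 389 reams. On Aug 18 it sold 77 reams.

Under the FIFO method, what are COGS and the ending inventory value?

COGS = $16,255; ending inventory = $825

Aug 6, 400 sold [FIFO — oldest first]: 228 @ $12 + 172 @ $13 = $4,972
Aug 13, 351 sold [FIFO — oldest first]: 82 @ $13 + 269 @ $15 = $5,101
Aug 15, 389 sold [FIFO — oldest first]: 111 @ $15 + 278 @ $13 = $5,279
Aug 18, 77 sold [FIFO — oldest first]: 28 @ $13 + 49 @ $11 = $903
Total COGS = $4,972 + $5,101 + $5,279 + $903 = $16,255
Ending inventory: 75 @ $11 = $825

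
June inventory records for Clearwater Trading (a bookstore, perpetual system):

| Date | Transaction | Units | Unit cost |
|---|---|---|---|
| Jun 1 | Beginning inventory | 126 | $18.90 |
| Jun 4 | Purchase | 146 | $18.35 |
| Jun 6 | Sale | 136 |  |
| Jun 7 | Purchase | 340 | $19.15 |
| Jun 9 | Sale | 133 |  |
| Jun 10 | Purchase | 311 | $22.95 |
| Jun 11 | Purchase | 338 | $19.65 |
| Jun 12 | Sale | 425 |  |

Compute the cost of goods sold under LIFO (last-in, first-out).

COGS = $13,680.90

Jun 6, 136 sold [LIFO — newest first]: 136 @ $18.35 = $2,495.60
Jun 9, 133 sold [LIFO — newest first]: 133 @ $19.15 = $2,546.95
Jun 12, 425 sold [LIFO — newest first]: 338 @ $19.65 + 87 @ $22.95 = $8,638.35
Total COGS = $2,495.60 + $2,546.95 + $8,638.35 = $13,680.90
Ending inventory: 126 @ $18.90 + 10 @ $18.35 + 207 @ $19.15 + 224 @ $22.95 = $11,669.75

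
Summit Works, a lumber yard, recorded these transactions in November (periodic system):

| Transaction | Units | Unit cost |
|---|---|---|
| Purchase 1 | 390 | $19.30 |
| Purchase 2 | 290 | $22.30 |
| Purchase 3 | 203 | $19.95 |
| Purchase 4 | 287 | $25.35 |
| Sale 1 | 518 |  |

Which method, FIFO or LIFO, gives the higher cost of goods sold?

LIFO

FIFO COGS: 390 @ $19.30 + 128 @ $22.30 = $10,381.40
LIFO COGS: 287 @ $25.35 + 203 @ $19.95 + 28 @ $22.30 = $11,949.70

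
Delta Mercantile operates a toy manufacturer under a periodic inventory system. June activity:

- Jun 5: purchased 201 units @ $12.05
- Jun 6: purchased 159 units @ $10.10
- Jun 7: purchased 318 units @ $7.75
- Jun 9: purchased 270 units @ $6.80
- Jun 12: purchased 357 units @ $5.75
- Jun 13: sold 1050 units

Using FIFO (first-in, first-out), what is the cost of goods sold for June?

Jun 13, 1050 sold [FIFO — oldest first]: 201 @ $12.05 + 159 @ $10.10 + 318 @ $7.75 + 270 @ $6.80 + 102 @ $5.75 = $8,914.95
Ending inventory: 255 @ $5.75 = $1,466.25

COGS = $8,914.95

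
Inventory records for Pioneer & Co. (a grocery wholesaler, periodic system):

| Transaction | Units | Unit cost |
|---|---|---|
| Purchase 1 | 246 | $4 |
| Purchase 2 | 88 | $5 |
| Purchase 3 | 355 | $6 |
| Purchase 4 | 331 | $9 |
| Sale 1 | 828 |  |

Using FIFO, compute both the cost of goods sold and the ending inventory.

COGS = $4,805; ending inventory = $1,728

Sale 1 (828) [FIFO — oldest first]: 246 @ $4 + 88 @ $5 + 355 @ $6 + 139 @ $9 = $4,805
Ending inventory: 192 @ $9 = $1,728
Check: goods available $6,533 = COGS $4,805 + ending $1,728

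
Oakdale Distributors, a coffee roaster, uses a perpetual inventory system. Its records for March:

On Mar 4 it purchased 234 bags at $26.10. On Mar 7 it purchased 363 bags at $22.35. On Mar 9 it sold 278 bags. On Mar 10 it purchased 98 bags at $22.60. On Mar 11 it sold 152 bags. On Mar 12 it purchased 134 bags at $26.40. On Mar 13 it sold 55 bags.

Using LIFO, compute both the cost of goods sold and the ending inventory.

COGS = $11,087.00; ending inventory = $8,885.85

Mar 9, 278 sold [LIFO — newest first]: 278 @ $22.35 = $6,213.30
Mar 11, 152 sold [LIFO — newest first]: 98 @ $22.60 + 54 @ $22.35 = $3,421.70
Mar 13, 55 sold [LIFO — newest first]: 55 @ $26.40 = $1,452.00
Total COGS = $6,213.30 + $3,421.70 + $1,452.00 = $11,087.00
Ending inventory: 234 @ $26.10 + 31 @ $22.35 + 79 @ $26.40 = $8,885.85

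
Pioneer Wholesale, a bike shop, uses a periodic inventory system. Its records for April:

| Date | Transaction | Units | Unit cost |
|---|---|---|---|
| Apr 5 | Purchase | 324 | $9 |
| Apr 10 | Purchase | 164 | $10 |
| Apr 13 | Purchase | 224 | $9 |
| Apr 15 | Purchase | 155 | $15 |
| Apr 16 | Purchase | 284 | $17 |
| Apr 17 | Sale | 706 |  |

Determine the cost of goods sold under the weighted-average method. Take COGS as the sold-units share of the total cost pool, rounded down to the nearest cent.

COGS = $8,418.63

Apr 17, sell 706: 706/1151 × $13,725.00 → $8,418.63
Ending inventory (cost pool remaining) = $5,306.37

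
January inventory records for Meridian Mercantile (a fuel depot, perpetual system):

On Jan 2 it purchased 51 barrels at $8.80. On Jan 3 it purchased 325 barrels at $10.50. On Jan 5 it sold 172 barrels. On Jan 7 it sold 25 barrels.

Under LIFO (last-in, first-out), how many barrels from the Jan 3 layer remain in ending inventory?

128

Jan 5, 172 sold [LIFO — newest first]: 172 @ $10.50 = $1,806.00
Jan 7, 25 sold [LIFO — newest first]: 25 @ $10.50 = $262.50
Total COGS = $1,806.00 + $262.50 = $2,068.50
Ending inventory: 51 @ $8.80 + 128 @ $10.50 = $1,792.80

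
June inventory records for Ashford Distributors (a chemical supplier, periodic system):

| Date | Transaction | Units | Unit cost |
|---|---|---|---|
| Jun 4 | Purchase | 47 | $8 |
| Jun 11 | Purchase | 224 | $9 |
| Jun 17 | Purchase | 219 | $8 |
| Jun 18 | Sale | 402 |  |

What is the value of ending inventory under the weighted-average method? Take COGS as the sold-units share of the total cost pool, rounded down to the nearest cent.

Ending inventory = $744.23

Jun 18, sell 402: 402/490 × $4,144.00 → $3,399.77
Ending inventory (cost pool remaining) = $744.23
Check: goods available $4,144.00 = COGS $3,399.77 + ending $744.23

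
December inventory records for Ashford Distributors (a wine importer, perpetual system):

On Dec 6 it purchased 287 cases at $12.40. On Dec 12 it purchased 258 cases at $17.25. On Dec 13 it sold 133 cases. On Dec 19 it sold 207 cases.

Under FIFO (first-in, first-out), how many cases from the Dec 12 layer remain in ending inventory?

Dec 13, 133 sold [FIFO — oldest first]: 133 @ $12.40 = $1,649.20
Dec 19, 207 sold [FIFO — oldest first]: 154 @ $12.40 + 53 @ $17.25 = $2,823.85
Total COGS = $1,649.20 + $2,823.85 = $4,473.05
Ending inventory: 205 @ $17.25 = $3,536.25

205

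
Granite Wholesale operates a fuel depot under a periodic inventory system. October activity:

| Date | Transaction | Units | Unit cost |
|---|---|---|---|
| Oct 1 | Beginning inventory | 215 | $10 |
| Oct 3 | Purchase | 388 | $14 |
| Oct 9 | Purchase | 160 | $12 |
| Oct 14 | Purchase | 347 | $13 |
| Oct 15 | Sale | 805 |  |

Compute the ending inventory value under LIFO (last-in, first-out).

Ending inventory = $3,410

Oct 15, 805 sold [LIFO — newest first]: 347 @ $13 + 160 @ $12 + 298 @ $14 = $10,603
Ending inventory: 215 @ $10 + 90 @ $14 = $3,410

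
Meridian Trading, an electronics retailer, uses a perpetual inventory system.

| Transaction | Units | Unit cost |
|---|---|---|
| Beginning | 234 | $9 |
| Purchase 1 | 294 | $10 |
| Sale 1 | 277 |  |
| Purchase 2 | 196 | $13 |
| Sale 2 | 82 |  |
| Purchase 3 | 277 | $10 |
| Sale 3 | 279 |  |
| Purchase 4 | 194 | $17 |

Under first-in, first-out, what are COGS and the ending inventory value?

Sale 1 (277) [FIFO — oldest first]: 234 @ $9 + 43 @ $10 = $2,536
Sale 2 (82) [FIFO — oldest first]: 82 @ $10 = $820
Sale 3 (279) [FIFO — oldest first]: 169 @ $10 + 110 @ $13 = $3,120
Total COGS = $2,536 + $820 + $3,120 = $6,476
Ending inventory: 86 @ $13 + 277 @ $10 + 194 @ $17 = $7,186
Check: goods available $13,662 = COGS $6,476 + ending $7,186

COGS = $6,476; ending inventory = $7,186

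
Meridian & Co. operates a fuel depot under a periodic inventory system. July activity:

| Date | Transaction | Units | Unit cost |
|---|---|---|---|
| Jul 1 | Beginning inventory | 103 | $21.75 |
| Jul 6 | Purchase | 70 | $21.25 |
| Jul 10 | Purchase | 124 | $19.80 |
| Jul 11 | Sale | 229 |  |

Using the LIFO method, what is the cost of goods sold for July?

COGS = $4,703.95

Jul 11, 229 sold [LIFO — newest first]: 124 @ $19.80 + 70 @ $21.25 + 35 @ $21.75 = $4,703.95
Ending inventory: 68 @ $21.75 = $1,479.00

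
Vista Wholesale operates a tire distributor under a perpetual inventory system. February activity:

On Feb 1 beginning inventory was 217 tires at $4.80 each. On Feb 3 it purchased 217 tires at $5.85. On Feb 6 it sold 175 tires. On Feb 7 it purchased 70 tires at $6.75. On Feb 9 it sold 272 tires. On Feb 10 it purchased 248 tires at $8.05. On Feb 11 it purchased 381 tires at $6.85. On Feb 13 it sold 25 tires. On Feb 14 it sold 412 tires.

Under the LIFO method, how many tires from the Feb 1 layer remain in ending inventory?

57

Feb 6, 175 sold [LIFO — newest first]: 175 @ $5.85 = $1,023.75
Feb 9, 272 sold [LIFO — newest first]: 70 @ $6.75 + 42 @ $5.85 + 160 @ $4.80 = $1,486.20
Feb 13, 25 sold [LIFO — newest first]: 25 @ $6.85 = $171.25
Feb 14, 412 sold [LIFO — newest first]: 356 @ $6.85 + 56 @ $8.05 = $2,889.40
Total COGS = $1,023.75 + $1,486.20 + $171.25 + $2,889.40 = $5,570.60
Ending inventory: 57 @ $4.80 + 192 @ $8.05 = $1,819.20
Check: goods available $7,389.80 = COGS $5,570.60 + ending $1,819.20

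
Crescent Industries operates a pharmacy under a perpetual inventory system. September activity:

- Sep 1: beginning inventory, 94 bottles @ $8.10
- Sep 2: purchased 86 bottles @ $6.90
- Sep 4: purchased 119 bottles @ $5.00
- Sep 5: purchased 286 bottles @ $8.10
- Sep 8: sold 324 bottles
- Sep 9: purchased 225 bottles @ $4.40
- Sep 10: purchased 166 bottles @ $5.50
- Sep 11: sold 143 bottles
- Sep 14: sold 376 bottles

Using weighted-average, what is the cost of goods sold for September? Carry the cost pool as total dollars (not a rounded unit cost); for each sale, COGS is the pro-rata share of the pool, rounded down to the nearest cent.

After Sep 1: 94 on hand, pool $761.40 (≈ $8.1000 each)
After Sep 2: 180 on hand, pool $1,354.80 (≈ $7.5267 each)
After Sep 4: 299 on hand, pool $1,949.80 (≈ $6.5211 each)
After Sep 5: 585 on hand, pool $4,266.40 (≈ $7.2930 each)
Sep 8, sell 324: 324/585 × $4,266.40 → $2,362.92
After Sep 9: 486 on hand, pool $2,893.48 (≈ $5.9537 each)
After Sep 10: 652 on hand, pool $3,806.48 (≈ $5.8382 each)
Sep 11, sell 143: 143/652 × $3,806.48 → $834.85
Sep 14, sell 376: 376/509 × $2,971.63 → $2,195.15
Total COGS = $2,362.92 + $834.85 + $2,195.15 = $5,392.92
Ending inventory (cost pool remaining) = $776.48
Check: goods available $6,169.40 = COGS $5,392.92 + ending $776.48

COGS = $5,392.92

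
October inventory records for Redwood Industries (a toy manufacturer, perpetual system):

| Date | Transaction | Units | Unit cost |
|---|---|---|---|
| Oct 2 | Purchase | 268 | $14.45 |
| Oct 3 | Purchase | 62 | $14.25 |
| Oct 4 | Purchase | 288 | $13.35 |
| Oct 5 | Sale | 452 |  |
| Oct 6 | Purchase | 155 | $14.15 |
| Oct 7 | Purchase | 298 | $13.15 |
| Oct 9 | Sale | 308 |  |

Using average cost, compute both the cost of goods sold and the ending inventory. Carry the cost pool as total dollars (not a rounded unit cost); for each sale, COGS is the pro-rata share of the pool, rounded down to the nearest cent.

After Oct 2: 268 on hand, pool $3,872.60 (≈ $14.4500 each)
After Oct 3: 330 on hand, pool $4,756.10 (≈ $14.4124 each)
After Oct 4: 618 on hand, pool $8,600.90 (≈ $13.9173 each)
Oct 5, sell 452: 452/618 × $8,600.90 → $6,290.62
After Oct 6: 321 on hand, pool $4,503.53 (≈ $14.0297 each)
After Oct 7: 619 on hand, pool $8,422.23 (≈ $13.6062 each)
Oct 9, sell 308: 308/619 × $8,422.23 → $4,190.70
Total COGS = $6,290.62 + $4,190.70 = $10,481.32
Ending inventory (cost pool remaining) = $4,231.53
Check: goods available $14,712.85 = COGS $10,481.32 + ending $4,231.53

COGS = $10,481.32; ending inventory = $4,231.53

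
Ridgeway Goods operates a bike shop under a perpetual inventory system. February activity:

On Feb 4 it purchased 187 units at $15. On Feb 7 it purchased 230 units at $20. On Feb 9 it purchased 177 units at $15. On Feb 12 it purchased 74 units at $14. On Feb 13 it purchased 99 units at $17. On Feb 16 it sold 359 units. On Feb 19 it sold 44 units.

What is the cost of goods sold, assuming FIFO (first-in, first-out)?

COGS = $7,125

Feb 16, 359 sold [FIFO — oldest first]: 187 @ $15 + 172 @ $20 = $6,245
Feb 19, 44 sold [FIFO — oldest first]: 44 @ $20 = $880
Total COGS = $6,245 + $880 = $7,125
Ending inventory: 14 @ $20 + 177 @ $15 + 74 @ $14 + 99 @ $17 = $5,654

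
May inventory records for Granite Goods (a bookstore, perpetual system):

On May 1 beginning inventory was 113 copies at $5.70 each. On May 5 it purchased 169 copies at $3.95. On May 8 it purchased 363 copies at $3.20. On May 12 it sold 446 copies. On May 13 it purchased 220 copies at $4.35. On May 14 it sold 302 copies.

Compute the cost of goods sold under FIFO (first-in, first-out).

May 12, 446 sold [FIFO — oldest first]: 113 @ $5.70 + 169 @ $3.95 + 164 @ $3.20 = $1,836.45
May 14, 302 sold [FIFO — oldest first]: 199 @ $3.20 + 103 @ $4.35 = $1,084.85
Total COGS = $1,836.45 + $1,084.85 = $2,921.30
Ending inventory: 117 @ $4.35 = $508.95
Check: goods available $3,430.25 = COGS $2,921.30 + ending $508.95

COGS = $2,921.30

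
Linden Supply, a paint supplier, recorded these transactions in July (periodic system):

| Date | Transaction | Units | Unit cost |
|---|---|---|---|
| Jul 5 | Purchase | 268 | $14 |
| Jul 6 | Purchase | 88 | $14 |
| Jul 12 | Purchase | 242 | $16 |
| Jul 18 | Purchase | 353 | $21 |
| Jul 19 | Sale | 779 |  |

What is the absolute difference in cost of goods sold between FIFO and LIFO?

FIFO COGS: 268 @ $14 + 88 @ $14 + 242 @ $16 + 181 @ $21 = $12,657
LIFO COGS: 353 @ $21 + 242 @ $16 + 88 @ $14 + 96 @ $14 = $13,861
Difference = |$12,657 − $13,861| = $1,204

$1,204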